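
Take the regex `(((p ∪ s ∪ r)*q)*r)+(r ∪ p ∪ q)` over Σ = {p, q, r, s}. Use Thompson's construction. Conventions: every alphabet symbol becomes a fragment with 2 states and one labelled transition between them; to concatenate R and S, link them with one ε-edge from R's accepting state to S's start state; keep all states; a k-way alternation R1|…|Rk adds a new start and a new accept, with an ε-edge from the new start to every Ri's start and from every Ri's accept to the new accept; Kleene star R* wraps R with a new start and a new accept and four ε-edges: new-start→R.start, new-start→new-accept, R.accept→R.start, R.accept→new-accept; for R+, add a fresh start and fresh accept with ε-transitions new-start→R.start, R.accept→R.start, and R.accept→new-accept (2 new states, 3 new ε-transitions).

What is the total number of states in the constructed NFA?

26

Bottom-up over the parse tree:
Each of the 8 symbol leaves contributes a 2-state fragment.
  p ∪ s ∪ r : 8 states
  (p ∪ s ∪ r)* : 10 states
  (p ∪ s ∪ r)*q : 12 states
  ((p ∪ s ∪ r)*q)* : 14 states
  ((p ∪ s ∪ r)*q)*r : 16 states
  (((p ∪ s ∪ r)*q)*r)+ : 18 states
  r ∪ p ∪ q : 8 states
  (((p ∪ s ∪ r)*q)*r)+(r ∪ p ∪ q) : 26 states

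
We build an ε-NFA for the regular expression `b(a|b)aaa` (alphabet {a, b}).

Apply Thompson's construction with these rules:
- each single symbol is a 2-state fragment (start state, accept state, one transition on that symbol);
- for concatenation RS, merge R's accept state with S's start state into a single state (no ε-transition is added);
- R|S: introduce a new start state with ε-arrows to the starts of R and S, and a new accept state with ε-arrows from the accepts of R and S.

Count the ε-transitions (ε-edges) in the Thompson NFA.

Recursing over subexpressions:
Each of the 6 symbol leaves contributes 0 ε-transitions.
  a|b → 4 ε-transitions
  b(a|b)aaa → 4 ε-transitions

4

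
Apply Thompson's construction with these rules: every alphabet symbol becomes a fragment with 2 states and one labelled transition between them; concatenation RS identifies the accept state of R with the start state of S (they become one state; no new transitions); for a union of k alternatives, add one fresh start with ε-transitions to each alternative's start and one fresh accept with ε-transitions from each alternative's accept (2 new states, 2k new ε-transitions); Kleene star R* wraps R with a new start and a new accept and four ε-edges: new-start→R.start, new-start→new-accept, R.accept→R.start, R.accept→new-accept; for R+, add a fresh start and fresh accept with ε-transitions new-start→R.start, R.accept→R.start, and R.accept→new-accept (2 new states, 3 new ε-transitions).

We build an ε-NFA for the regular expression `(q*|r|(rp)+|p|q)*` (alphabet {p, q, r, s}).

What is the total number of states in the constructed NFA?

By structural recursion:
Each of the 6 symbol leaves contributes a 2-state fragment.
  q* = 4 states
  rp = 3 states
  (rp)+ = 5 states
  q*|r|(rp)+|p|q = 17 states
  (q*|r|(rp)+|p|q)* = 19 states

19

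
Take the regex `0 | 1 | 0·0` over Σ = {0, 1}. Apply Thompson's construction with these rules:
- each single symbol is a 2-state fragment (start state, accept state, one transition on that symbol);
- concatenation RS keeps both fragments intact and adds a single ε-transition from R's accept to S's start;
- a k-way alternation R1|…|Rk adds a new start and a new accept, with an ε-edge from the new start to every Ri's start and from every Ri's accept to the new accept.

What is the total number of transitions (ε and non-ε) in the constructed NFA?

Building bottom-up:
Each of the 4 symbol leaves contributes 1 transition (1 symbol, 0 ε).
  0·0 — 3 transitions (2 symbol, 1 ε)
  0 | 1 | 0·0 — 11 transitions (4 symbol, 7 ε)

11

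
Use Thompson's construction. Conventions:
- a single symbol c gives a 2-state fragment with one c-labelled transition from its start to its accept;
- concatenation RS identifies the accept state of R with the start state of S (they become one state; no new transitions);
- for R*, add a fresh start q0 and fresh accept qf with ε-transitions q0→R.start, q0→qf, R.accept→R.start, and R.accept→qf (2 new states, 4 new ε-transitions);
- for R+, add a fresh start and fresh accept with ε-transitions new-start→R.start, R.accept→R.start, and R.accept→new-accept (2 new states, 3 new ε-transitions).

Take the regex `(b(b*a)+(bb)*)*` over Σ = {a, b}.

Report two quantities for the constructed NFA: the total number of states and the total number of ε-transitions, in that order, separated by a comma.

Recursing over subexpressions:
Each of the 5 symbol leaves contributes 2 states and 0 ε-transitions.
  b* : 4 states, 4 ε-transitions
  b*a : 5 states, 4 ε-transitions
  (b*a)+ : 7 states, 7 ε-transitions
  bb : 3 states, 0 ε-transitions
  (bb)* : 5 states, 4 ε-transitions
  b(b*a)+(bb)* : 12 states, 11 ε-transitions
  (b(b*a)+(bb)*)* : 14 states, 15 ε-transitions

14, 15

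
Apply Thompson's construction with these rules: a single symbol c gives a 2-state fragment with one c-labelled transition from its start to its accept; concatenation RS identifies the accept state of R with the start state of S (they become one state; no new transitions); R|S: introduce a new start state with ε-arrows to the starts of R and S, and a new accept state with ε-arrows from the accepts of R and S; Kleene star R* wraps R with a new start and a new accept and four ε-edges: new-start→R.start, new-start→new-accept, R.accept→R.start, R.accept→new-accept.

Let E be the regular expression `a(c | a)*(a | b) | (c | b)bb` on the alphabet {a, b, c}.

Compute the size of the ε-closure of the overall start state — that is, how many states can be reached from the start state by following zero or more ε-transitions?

Let C(F) = |ε-closure(F.start)| within fragment F, and note whether F accepts ε. Symbol fragments have C = 1 and do not accept ε. Then:
  c | a — new start ε-reaches every alternative's start; none of them accept ε, so the new accept is not reached: |closure| = 1 + 1 + 1 = 3
  (c | a)* — new start has ε-edges to the inner start and to the new accept, so |closure| = 2 + 3 = 5
  a | b — new start ε-reaches every alternative's start; none of them accept ε, so the new accept is not reached: |closure| = 1 + 1 + 1 = 3
  a(c | a)*(a | b) — |closure| equals the left operand's closure size = 1 (its accept is not ε-reachable, so the closure stops there)
  c | b — new start ε-reaches every alternative's start; none of them accept ε, so the new accept is not reached: |closure| = 1 + 1 + 1 = 3
  (c | b)bb — same as the first factor's closure: |closure| = 3
  a(c | a)*(a | b) | (c | b)bb — new start ε-reaches every alternative's start; none of them accept ε, so the new accept is not reached: |closure| = 1 + 1 + 3 = 5

5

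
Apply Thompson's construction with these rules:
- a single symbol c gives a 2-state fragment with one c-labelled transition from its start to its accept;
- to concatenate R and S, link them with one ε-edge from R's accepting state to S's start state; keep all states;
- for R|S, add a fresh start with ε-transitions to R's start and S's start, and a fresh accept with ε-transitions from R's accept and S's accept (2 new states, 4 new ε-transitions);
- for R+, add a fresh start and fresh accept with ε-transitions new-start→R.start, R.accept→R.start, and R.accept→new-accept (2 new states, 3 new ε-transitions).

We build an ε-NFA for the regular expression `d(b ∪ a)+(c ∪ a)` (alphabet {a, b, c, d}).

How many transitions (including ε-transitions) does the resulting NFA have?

By structural recursion:
Each of the 5 symbol leaves contributes 1 transition (1 symbol, 0 ε).
  b ∪ a — 6 transitions (2 symbol, 4 ε)
  (b ∪ a)+ — 9 transitions (2 symbol, 7 ε)
  c ∪ a — 6 transitions (2 symbol, 4 ε)
  d(b ∪ a)+(c ∪ a) — 18 transitions (5 symbol, 13 ε)

18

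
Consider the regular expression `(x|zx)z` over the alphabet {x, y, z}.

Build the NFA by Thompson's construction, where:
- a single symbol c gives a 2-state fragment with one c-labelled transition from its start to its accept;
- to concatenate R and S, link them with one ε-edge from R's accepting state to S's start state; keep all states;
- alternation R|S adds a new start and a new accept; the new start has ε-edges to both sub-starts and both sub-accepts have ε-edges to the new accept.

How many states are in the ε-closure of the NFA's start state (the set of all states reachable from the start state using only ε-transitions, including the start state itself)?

3

Work bottom-up. For each fragment F, track |ε-closure(F.start)| and whether F's accept lies in that closure (i.e. whether F accepts ε). A single-symbol fragment has closure size 1 and does not accept ε.
  zx : |closure| equals the left operand's closure size = 1 (its accept is not ε-reachable, so the closure stops there)
  x|zx : new start ε-reaches every alternative's start; none of them accept ε, so the new accept is not reached: |closure| = 1 + 1 + 1 = 3
  (x|zx)z : |closure| equals the left operand's closure size = 3 (its accept is not ε-reachable, so the closure stops there)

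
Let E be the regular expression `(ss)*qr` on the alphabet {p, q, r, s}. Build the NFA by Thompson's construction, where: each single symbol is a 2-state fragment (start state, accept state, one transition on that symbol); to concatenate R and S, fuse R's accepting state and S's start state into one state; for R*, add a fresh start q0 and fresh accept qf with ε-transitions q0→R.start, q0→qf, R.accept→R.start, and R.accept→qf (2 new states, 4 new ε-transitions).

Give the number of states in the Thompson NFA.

By structural recursion:
Each of the 4 symbol leaves contributes a 2-state fragment.
  ss : 3 states
  (ss)* : 5 states
  (ss)*qr : 7 states

7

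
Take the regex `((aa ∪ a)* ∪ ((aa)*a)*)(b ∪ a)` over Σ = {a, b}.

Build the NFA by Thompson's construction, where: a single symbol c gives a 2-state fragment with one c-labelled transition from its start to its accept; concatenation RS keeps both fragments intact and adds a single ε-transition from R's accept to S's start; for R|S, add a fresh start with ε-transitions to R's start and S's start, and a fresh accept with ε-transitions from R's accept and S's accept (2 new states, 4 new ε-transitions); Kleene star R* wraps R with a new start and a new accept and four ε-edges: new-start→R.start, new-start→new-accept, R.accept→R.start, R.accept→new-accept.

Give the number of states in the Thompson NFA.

Building bottom-up:
Each of the 8 symbol leaves contributes a 2-state fragment.
  aa → 4 states
  aa ∪ a → 8 states
  (aa ∪ a)* → 10 states
  aa → 4 states
  (aa)* → 6 states
  (aa)*a → 8 states
  ((aa)*a)* → 10 states
  (aa ∪ a)* ∪ ((aa)*a)* → 22 states
  b ∪ a → 6 states
  ((aa ∪ a)* ∪ ((aa)*a)*)(b ∪ a) → 28 states

28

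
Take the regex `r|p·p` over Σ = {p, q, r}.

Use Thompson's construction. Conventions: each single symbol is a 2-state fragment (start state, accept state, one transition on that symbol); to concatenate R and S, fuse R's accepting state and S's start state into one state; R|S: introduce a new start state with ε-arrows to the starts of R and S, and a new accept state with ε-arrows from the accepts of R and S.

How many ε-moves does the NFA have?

4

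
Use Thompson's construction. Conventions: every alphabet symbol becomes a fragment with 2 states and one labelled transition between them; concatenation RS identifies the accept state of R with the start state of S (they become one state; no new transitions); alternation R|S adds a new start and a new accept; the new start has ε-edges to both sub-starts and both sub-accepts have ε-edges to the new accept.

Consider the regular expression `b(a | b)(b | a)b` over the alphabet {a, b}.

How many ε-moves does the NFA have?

8

Per subexpression:
Each of the 6 symbol leaves contributes 0 ε-transitions.
  a | b : 4 ε-transitions
  b | a : 4 ε-transitions
  b(a | b)(b | a)b : 8 ε-transitions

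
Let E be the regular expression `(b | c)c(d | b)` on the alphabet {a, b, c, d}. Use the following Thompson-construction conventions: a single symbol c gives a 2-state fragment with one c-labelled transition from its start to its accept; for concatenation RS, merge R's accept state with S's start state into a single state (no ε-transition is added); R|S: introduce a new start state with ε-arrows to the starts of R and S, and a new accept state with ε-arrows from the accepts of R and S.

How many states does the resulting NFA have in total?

Recursing over subexpressions:
Each of the 5 symbol leaves contributes a 2-state fragment.
  b | c — 6 states
  d | b — 6 states
  (b | c)c(d | b) — 12 states

12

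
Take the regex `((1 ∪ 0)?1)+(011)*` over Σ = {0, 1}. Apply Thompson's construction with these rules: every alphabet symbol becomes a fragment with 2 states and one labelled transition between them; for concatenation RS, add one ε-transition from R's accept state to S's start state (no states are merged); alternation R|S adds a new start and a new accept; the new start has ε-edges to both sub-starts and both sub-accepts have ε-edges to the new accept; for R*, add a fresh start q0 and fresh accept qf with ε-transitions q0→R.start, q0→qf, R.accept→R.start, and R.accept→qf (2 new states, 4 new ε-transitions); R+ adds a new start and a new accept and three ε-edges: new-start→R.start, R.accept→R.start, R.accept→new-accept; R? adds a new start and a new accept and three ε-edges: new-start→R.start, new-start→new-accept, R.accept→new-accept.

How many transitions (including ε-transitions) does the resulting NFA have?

Bottom-up over the parse tree:
Each of the 6 symbol leaves contributes 1 transition (1 symbol, 0 ε).
  1 ∪ 0 = 6 transitions (2 symbol, 4 ε)
  (1 ∪ 0)? = 9 transitions (2 symbol, 7 ε)
  (1 ∪ 0)?1 = 11 transitions (3 symbol, 8 ε)
  ((1 ∪ 0)?1)+ = 14 transitions (3 symbol, 11 ε)
  011 = 5 transitions (3 symbol, 2 ε)
  (011)* = 9 transitions (3 symbol, 6 ε)
  ((1 ∪ 0)?1)+(011)* = 24 transitions (6 symbol, 18 ε)

24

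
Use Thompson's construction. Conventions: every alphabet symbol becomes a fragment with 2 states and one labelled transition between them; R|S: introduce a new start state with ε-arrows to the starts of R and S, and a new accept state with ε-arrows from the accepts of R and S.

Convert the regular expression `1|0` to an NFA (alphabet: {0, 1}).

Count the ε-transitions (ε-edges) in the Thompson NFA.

Per subexpression:
Each of the 2 symbol leaves contributes 0 ε-transitions.
  1|0 = 4 ε-transitions

4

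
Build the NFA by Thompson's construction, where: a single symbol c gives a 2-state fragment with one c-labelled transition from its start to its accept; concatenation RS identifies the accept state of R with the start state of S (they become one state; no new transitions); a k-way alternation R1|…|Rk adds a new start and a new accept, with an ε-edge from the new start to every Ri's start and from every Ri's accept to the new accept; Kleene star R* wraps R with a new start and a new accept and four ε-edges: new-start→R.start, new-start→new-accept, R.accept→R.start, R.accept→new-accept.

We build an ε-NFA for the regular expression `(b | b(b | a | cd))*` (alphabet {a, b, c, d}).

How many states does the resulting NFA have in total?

Recursing over subexpressions:
Each of the 6 symbol leaves contributes a 2-state fragment.
  cd → 3 states
  b | a | cd → 9 states
  b(b | a | cd) → 10 states
  b | b(b | a | cd) → 14 states
  (b | b(b | a | cd))* → 16 states

16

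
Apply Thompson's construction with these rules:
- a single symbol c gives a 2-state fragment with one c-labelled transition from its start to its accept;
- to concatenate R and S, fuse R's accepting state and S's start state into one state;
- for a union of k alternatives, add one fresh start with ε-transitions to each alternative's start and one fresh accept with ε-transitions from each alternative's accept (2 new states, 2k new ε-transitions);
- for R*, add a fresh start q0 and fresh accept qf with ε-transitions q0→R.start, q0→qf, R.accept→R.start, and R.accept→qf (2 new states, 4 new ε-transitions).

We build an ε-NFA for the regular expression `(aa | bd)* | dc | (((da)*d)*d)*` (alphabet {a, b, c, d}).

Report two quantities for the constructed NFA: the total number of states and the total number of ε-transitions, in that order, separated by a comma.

By structural recursion:
Each of the 10 symbol leaves contributes 2 states and 0 ε-transitions.
  aa : 3 states, 0 ε-transitions
  bd : 3 states, 0 ε-transitions
  aa | bd : 8 states, 4 ε-transitions
  (aa | bd)* : 10 states, 8 ε-transitions
  dc : 3 states, 0 ε-transitions
  da : 3 states, 0 ε-transitions
  (da)* : 5 states, 4 ε-transitions
  (da)*d : 6 states, 4 ε-transitions
  ((da)*d)* : 8 states, 8 ε-transitions
  ((da)*d)*d : 9 states, 8 ε-transitions
  (((da)*d)*d)* : 11 states, 12 ε-transitions
  (aa | bd)* | dc | (((da)*d)*d)* : 26 states, 26 ε-transitions

26, 26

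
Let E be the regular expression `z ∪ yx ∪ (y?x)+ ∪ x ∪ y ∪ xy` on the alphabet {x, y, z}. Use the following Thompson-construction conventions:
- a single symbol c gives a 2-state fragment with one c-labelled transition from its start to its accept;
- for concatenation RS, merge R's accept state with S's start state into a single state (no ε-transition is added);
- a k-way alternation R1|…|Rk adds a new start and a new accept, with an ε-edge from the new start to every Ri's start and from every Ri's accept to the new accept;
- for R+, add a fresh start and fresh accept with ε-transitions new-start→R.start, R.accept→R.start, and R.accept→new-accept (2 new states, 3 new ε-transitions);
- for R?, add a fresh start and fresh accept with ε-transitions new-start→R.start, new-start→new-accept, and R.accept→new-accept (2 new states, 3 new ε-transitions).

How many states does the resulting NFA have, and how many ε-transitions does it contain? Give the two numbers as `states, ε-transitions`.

Per subexpression:
Each of the 9 symbol leaves contributes 2 states and 0 ε-transitions.
  yx — 3 states, 0 ε-transitions
  y? — 4 states, 3 ε-transitions
  y?x — 5 states, 3 ε-transitions
  (y?x)+ — 7 states, 6 ε-transitions
  xy — 3 states, 0 ε-transitions
  z ∪ yx ∪ (y?x)+ ∪ x ∪ y ∪ xy — 21 states, 18 ε-transitions

21, 18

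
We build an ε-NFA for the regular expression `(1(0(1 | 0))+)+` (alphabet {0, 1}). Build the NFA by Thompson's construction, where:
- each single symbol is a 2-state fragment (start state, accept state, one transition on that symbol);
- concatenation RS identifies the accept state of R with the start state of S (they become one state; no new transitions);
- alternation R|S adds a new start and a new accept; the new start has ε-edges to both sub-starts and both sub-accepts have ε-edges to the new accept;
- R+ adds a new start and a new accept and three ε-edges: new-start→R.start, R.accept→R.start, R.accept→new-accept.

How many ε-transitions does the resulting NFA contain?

10

By structural recursion:
Each of the 4 symbol leaves contributes 0 ε-transitions.
  1 | 0 → 4 ε-transitions
  0(1 | 0) → 4 ε-transitions
  (0(1 | 0))+ → 7 ε-transitions
  1(0(1 | 0))+ → 7 ε-transitions
  (1(0(1 | 0))+)+ → 10 ε-transitions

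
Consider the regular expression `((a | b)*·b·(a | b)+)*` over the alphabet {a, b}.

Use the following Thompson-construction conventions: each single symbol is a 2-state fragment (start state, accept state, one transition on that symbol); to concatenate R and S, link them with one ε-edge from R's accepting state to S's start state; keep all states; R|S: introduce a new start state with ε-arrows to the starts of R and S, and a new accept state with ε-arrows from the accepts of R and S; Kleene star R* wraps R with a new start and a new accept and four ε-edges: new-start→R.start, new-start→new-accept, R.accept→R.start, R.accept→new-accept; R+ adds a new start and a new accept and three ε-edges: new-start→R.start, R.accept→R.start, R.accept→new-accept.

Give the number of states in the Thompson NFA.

Per subexpression:
Each of the 5 symbol leaves contributes a 2-state fragment.
  a | b = 6 states
  (a | b)* = 8 states
  a | b = 6 states
  (a | b)+ = 8 states
  (a | b)*·b·(a | b)+ = 18 states
  ((a | b)*·b·(a | b)+)* = 20 states

20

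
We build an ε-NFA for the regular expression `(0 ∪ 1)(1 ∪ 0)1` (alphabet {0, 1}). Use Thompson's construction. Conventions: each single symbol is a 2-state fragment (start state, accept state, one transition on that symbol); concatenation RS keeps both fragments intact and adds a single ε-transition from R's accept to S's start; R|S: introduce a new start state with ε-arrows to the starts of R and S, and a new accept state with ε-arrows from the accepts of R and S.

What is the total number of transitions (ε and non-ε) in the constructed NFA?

15

By structural recursion:
Each of the 5 symbol leaves contributes 1 transition (1 symbol, 0 ε).
  0 ∪ 1 — 6 transitions (2 symbol, 4 ε)
  1 ∪ 0 — 6 transitions (2 symbol, 4 ε)
  (0 ∪ 1)(1 ∪ 0)1 — 15 transitions (5 symbol, 10 ε)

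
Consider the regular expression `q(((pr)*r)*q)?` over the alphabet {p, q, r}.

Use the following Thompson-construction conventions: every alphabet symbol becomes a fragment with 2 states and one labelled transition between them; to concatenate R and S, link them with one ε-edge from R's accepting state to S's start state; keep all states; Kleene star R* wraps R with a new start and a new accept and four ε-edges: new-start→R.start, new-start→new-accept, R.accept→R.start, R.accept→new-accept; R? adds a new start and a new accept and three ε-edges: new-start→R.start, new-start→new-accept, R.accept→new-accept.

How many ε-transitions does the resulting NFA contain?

Building bottom-up:
Each of the 5 symbol leaves contributes 0 ε-transitions.
  pr — 1 ε-transition
  (pr)* — 5 ε-transitions
  (pr)*r — 6 ε-transitions
  ((pr)*r)* — 10 ε-transitions
  ((pr)*r)*q — 11 ε-transitions
  (((pr)*r)*q)? — 14 ε-transitions
  q(((pr)*r)*q)? — 15 ε-transitions

15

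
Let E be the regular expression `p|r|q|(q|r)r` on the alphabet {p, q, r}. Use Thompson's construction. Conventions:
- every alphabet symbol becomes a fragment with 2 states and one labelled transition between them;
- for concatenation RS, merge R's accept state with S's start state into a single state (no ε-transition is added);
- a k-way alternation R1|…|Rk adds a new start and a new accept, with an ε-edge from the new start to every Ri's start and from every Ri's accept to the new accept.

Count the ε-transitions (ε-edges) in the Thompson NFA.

Recursing over subexpressions:
Each of the 6 symbol leaves contributes 0 ε-transitions.
  q|r = 4 ε-transitions
  (q|r)r = 4 ε-transitions
  p|r|q|(q|r)r = 12 ε-transitions

12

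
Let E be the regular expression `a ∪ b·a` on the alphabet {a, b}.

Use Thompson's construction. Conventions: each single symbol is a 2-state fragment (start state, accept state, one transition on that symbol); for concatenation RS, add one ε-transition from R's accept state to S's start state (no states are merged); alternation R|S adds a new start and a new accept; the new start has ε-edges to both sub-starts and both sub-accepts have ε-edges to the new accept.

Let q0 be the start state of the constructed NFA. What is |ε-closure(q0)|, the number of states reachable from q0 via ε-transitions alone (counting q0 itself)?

3

Let C(F) = |ε-closure(F.start)| within fragment F, and note whether F accepts ε. Symbol fragments have C = 1 and do not accept ε. Then:
  b·a → |closure| equals the left operand's closure size = 1 (its accept is not ε-reachable, so the closure stops there)
  a ∪ b·a → new start ε-reaches every alternative's start; none of them accept ε, so the new accept is not reached: |closure| = 1 + 1 + 1 = 3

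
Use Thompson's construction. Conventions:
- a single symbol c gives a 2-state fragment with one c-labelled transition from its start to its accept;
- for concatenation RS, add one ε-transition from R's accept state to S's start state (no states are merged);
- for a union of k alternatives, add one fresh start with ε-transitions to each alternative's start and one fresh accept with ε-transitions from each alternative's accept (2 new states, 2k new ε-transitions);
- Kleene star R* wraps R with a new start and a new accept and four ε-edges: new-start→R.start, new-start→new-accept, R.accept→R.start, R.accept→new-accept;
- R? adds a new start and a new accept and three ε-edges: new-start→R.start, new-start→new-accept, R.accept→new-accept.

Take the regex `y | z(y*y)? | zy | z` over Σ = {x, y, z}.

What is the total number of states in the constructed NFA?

Per subexpression:
Each of the 7 symbol leaves contributes a 2-state fragment.
  y* : 4 states
  y*y : 6 states
  (y*y)? : 8 states
  z(y*y)? : 10 states
  zy : 4 states
  y | z(y*y)? | zy | z : 20 states

20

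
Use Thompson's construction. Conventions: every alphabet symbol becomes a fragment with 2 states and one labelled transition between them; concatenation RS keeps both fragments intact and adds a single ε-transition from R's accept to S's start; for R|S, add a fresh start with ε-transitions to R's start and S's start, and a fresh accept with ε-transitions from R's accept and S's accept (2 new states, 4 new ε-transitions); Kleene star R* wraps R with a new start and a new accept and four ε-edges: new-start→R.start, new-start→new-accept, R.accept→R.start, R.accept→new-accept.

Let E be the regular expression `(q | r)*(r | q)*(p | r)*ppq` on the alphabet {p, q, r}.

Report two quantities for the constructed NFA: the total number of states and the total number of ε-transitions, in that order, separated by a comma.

30, 29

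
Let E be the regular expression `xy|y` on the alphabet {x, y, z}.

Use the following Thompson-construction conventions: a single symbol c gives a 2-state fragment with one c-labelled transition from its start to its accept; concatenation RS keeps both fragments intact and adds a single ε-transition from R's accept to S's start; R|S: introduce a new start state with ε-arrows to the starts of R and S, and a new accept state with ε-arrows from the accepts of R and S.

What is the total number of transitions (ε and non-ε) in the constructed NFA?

8

Building bottom-up:
Each of the 3 symbol leaves contributes 1 transition (1 symbol, 0 ε).
  xy = 3 transitions (2 symbol, 1 ε)
  xy|y = 8 transitions (3 symbol, 5 ε)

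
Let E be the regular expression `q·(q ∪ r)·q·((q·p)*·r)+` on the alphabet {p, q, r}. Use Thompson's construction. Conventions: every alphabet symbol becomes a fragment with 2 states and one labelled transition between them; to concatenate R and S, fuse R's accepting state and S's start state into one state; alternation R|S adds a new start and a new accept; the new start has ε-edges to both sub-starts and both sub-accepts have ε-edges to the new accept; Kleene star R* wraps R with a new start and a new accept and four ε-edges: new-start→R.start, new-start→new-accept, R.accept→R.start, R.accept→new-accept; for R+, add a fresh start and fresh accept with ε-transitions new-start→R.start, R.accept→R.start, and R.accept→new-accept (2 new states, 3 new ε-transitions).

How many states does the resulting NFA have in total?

Building bottom-up:
Each of the 7 symbol leaves contributes a 2-state fragment.
  q ∪ r — 6 states
  q·p — 3 states
  (q·p)* — 5 states
  (q·p)*·r — 6 states
  ((q·p)*·r)+ — 8 states
  q·(q ∪ r)·q·((q·p)*·r)+ — 15 states

15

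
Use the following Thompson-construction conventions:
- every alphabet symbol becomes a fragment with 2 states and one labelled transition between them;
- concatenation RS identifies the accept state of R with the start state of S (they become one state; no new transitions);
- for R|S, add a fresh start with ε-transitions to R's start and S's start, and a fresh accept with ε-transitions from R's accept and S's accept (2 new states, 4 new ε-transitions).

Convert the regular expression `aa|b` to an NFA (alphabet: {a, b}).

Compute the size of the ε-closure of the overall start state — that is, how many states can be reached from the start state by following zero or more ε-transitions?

Work bottom-up. For each fragment F, track |ε-closure(F.start)| and whether F's accept lies in that closure (i.e. whether F accepts ε). A single-symbol fragment has closure size 1 and does not accept ε.
  aa — |closure| equals the left operand's closure size = 1 (its accept is not ε-reachable, so the closure stops there)
  aa|b — new start ε-reaches every alternative's start; none of them accept ε, so the new accept is not reached: |closure| = 1 + 1 + 1 = 3

3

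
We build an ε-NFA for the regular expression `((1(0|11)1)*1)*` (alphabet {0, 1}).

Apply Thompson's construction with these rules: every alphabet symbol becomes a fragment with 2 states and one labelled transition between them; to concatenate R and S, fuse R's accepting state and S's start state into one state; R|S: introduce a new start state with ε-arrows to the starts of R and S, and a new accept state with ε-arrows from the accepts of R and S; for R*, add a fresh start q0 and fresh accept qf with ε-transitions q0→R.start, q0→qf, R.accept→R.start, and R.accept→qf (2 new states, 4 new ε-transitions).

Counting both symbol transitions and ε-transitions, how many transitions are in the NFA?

18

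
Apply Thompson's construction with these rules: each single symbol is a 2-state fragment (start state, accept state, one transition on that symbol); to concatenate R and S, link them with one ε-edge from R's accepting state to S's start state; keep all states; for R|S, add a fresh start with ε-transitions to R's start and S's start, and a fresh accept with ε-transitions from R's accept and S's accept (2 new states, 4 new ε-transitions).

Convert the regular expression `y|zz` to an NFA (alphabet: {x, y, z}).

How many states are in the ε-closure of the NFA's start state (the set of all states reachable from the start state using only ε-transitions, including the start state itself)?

Compute the ε-closure size of each fragment's start state recursively; a symbol fragment's start has no outgoing ε-edge, so its closure is just itself (size 1).
  zz → C equals the left operand's closure size = 1 (its accept is not ε-reachable, so the closure stops there)
  y|zz → C = 1 + 1 + 1 = 3 (the new accept is not ε-reachable since no branch accepts ε)

3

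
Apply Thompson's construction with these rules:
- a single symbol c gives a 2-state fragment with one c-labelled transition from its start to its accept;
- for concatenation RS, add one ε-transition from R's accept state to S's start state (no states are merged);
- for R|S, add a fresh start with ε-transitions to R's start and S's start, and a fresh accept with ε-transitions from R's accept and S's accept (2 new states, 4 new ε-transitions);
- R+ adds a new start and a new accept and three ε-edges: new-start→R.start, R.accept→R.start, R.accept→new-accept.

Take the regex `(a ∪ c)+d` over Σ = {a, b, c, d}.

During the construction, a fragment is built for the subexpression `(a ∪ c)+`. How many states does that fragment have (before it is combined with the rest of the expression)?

8

Fragment for `(a ∪ c)+`:
Each of the 2 symbol leaves contributes a 2-state fragment.
  a ∪ c : 6 states
  (a ∪ c)+ : 8 states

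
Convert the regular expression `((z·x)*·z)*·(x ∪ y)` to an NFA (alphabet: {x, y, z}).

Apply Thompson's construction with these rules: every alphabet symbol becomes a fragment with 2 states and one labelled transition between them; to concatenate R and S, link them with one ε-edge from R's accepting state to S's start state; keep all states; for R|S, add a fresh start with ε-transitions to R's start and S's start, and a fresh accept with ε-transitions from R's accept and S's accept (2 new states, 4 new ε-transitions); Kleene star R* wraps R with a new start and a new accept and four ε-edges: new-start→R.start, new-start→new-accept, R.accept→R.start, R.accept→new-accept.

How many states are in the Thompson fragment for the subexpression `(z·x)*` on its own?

Fragment for `(z·x)*`:
Each of the 2 symbol leaves contributes a 2-state fragment.
  z·x — 4 states
  (z·x)* — 6 states

6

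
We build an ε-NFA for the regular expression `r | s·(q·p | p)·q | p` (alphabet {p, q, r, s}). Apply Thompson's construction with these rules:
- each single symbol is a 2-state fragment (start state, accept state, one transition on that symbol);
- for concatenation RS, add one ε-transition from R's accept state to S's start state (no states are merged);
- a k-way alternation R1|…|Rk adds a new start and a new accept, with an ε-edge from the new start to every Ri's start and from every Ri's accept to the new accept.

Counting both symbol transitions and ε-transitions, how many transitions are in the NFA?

20

Bottom-up over the parse tree:
Each of the 7 symbol leaves contributes 1 transition (1 symbol, 0 ε).
  q·p : 3 transitions (2 symbol, 1 ε)
  q·p | p : 8 transitions (3 symbol, 5 ε)
  s·(q·p | p)·q : 12 transitions (5 symbol, 7 ε)
  r | s·(q·p | p)·q | p : 20 transitions (7 symbol, 13 ε)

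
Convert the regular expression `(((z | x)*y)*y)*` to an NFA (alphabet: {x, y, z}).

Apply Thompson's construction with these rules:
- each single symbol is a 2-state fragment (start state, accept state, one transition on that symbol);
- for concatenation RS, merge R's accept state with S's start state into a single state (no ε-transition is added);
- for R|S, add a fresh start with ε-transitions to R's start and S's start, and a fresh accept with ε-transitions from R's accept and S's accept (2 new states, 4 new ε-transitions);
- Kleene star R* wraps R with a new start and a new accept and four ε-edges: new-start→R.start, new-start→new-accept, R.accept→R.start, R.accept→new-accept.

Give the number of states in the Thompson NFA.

Bottom-up over the parse tree:
Each of the 4 symbol leaves contributes a 2-state fragment.
  z | x : 6 states
  (z | x)* : 8 states
  (z | x)*y : 9 states
  ((z | x)*y)* : 11 states
  ((z | x)*y)*y : 12 states
  (((z | x)*y)*y)* : 14 states

14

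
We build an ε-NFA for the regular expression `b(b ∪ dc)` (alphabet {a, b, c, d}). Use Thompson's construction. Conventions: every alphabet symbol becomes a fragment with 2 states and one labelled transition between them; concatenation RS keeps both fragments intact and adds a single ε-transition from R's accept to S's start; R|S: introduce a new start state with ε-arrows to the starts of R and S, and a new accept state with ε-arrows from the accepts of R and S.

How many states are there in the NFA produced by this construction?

10

Recursing over subexpressions:
Each of the 4 symbol leaves contributes a 2-state fragment.
  dc : 4 states
  b ∪ dc : 8 states
  b(b ∪ dc) : 10 states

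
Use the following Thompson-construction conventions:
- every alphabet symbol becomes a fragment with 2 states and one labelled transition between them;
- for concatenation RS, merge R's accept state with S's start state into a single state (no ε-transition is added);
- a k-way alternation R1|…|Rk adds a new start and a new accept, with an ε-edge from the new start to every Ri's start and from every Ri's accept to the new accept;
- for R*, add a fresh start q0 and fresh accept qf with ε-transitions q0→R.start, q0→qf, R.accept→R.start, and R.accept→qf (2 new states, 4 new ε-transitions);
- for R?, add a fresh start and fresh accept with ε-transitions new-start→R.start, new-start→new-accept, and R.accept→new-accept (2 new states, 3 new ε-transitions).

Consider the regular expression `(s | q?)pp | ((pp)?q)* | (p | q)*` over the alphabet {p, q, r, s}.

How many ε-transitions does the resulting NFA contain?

28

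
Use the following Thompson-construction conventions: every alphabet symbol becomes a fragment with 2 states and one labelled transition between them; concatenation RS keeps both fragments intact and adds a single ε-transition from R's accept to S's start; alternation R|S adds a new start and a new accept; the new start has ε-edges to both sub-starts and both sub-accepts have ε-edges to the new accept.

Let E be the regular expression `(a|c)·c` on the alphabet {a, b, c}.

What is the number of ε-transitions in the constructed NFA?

5

Bottom-up over the parse tree:
Each of the 3 symbol leaves contributes 0 ε-transitions.
  a|c — 4 ε-transitions
  (a|c)·c — 5 ε-transitions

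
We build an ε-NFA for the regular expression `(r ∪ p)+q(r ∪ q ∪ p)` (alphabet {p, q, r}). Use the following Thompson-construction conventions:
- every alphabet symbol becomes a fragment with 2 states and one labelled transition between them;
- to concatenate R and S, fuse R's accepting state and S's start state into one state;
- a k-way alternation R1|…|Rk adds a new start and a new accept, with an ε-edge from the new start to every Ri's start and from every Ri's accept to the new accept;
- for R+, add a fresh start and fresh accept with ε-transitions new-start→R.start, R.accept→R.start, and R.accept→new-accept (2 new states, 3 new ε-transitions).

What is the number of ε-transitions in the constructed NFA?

By structural recursion:
Each of the 6 symbol leaves contributes 0 ε-transitions.
  r ∪ p — 4 ε-transitions
  (r ∪ p)+ — 7 ε-transitions
  r ∪ q ∪ p — 6 ε-transitions
  (r ∪ p)+q(r ∪ q ∪ p) — 13 ε-transitions

13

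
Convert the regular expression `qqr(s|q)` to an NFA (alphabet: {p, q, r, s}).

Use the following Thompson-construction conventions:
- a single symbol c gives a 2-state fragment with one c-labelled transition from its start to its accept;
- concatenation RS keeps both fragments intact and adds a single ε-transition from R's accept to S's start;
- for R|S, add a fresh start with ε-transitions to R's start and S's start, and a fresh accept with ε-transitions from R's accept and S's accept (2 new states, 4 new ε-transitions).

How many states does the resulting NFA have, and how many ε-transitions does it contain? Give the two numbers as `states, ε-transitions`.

12, 7

Building bottom-up:
Each of the 5 symbol leaves contributes 2 states and 0 ε-transitions.
  s|q → 6 states, 4 ε-transitions
  qqr(s|q) → 12 states, 7 ε-transitions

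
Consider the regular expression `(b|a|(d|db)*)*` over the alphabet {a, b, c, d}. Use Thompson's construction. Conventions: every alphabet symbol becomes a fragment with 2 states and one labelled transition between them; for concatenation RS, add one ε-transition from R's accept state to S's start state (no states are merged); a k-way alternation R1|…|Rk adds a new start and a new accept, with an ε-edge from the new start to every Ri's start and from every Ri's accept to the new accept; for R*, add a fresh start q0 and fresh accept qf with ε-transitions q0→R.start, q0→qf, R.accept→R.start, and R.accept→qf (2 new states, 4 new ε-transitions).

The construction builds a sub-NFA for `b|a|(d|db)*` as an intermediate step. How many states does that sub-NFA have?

16

Fragment for `b|a|(d|db)*`:
Each of the 5 symbol leaves contributes a 2-state fragment.
  db — 4 states
  d|db — 8 states
  (d|db)* — 10 states
  b|a|(d|db)* — 16 states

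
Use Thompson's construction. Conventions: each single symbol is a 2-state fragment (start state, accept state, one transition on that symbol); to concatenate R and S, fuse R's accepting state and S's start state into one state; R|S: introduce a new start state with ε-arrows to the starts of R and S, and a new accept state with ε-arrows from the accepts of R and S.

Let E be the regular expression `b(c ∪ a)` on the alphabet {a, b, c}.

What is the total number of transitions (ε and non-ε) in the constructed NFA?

7

Building bottom-up:
Each of the 3 symbol leaves contributes 1 transition (1 symbol, 0 ε).
  c ∪ a → 6 transitions (2 symbol, 4 ε)
  b(c ∪ a) → 7 transitions (3 symbol, 4 ε)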